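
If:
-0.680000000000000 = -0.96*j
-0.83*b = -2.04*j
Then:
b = 1.74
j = 0.71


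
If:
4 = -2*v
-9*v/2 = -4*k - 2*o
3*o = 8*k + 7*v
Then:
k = 1/28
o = -32/7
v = -2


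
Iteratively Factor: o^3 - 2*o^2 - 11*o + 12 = (o + 3)*(o^2 - 5*o + 4) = (o - 4)*(o + 3)*(o - 1)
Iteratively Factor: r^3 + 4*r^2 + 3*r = (r + 1)*(r^2 + 3*r) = (r + 1)*(r + 3)*(r)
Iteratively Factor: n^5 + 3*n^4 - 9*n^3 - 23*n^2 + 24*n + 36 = (n + 3)*(n^4 - 9*n^2 + 4*n + 12) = (n + 3)^2*(n^3 - 3*n^2 + 4) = (n - 2)*(n + 3)^2*(n^2 - n - 2) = (n - 2)*(n + 1)*(n + 3)^2*(n - 2)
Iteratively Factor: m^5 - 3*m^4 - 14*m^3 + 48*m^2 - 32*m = (m - 1)*(m^4 - 2*m^3 - 16*m^2 + 32*m) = m*(m - 1)*(m^3 - 2*m^2 - 16*m + 32) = m*(m - 2)*(m - 1)*(m^2 - 16) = m*(m - 4)*(m - 2)*(m - 1)*(m + 4)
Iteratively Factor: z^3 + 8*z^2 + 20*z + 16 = (z + 2)*(z^2 + 6*z + 8) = (z + 2)^2*(z + 4)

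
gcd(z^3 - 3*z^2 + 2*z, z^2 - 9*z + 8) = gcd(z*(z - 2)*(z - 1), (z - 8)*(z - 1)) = z - 1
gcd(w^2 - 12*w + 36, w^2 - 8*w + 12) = w - 6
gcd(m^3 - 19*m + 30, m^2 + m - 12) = m - 3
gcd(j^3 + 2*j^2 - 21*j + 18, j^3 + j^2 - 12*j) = j - 3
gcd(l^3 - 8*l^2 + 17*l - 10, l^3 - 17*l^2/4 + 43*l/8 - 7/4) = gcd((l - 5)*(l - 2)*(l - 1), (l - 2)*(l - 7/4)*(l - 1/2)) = l - 2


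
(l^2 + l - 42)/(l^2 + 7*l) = (l - 6)/l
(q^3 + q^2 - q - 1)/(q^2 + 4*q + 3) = (q^2 - 1)/(q + 3)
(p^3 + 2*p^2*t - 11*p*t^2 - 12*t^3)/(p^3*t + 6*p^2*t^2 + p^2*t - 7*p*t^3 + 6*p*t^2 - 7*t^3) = (p^3 + 2*p^2*t - 11*p*t^2 - 12*t^3)/(t*(p^3 + 6*p^2*t + p^2 - 7*p*t^2 + 6*p*t - 7*t^2))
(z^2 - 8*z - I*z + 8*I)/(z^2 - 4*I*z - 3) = (z - 8)/(z - 3*I)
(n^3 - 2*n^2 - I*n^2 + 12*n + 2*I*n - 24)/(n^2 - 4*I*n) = n - 2 + 3*I - 6*I/n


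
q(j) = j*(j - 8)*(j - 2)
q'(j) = j*(j - 8) + j*(j - 2) + (j - 8)*(j - 2)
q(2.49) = -6.72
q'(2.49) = -15.20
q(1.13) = 6.75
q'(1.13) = -2.77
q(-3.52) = -223.84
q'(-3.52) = 123.57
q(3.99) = -31.84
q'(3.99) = -16.04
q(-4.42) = -352.43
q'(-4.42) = 163.01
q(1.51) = 4.80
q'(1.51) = -7.36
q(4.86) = -43.64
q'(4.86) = -10.34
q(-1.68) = -59.85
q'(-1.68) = 58.07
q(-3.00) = -165.00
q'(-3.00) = 103.00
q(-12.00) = -3360.00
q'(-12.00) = 688.00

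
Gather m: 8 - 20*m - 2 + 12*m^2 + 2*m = 12*m^2 - 18*m + 6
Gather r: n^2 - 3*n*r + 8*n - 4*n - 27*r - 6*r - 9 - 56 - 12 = n^2 + 4*n + r*(-3*n - 33) - 77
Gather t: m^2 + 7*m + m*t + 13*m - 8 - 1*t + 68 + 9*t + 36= m^2 + 20*m + t*(m + 8) + 96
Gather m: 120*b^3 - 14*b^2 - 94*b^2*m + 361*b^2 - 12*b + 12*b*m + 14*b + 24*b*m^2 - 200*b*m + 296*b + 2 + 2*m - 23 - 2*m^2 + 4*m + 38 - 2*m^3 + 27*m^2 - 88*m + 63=120*b^3 + 347*b^2 + 298*b - 2*m^3 + m^2*(24*b + 25) + m*(-94*b^2 - 188*b - 82) + 80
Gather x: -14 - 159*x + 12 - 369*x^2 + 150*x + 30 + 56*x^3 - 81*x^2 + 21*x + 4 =56*x^3 - 450*x^2 + 12*x + 32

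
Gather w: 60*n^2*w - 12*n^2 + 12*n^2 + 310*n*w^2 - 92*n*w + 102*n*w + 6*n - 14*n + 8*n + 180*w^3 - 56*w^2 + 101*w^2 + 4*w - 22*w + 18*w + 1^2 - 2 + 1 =180*w^3 + w^2*(310*n + 45) + w*(60*n^2 + 10*n)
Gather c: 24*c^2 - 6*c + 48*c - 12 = 24*c^2 + 42*c - 12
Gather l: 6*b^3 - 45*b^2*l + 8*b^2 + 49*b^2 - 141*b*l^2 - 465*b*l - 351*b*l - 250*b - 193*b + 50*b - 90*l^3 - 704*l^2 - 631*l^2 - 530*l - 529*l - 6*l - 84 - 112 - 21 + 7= 6*b^3 + 57*b^2 - 393*b - 90*l^3 + l^2*(-141*b - 1335) + l*(-45*b^2 - 816*b - 1065) - 210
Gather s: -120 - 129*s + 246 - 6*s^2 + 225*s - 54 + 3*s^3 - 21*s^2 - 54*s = 3*s^3 - 27*s^2 + 42*s + 72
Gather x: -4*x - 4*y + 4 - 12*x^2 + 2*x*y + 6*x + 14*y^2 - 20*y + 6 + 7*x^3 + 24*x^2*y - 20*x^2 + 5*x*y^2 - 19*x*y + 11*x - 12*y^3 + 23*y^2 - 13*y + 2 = 7*x^3 + x^2*(24*y - 32) + x*(5*y^2 - 17*y + 13) - 12*y^3 + 37*y^2 - 37*y + 12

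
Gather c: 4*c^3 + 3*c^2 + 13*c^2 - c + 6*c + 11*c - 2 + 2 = 4*c^3 + 16*c^2 + 16*c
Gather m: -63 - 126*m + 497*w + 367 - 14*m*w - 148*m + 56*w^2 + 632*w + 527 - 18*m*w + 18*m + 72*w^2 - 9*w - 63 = m*(-32*w - 256) + 128*w^2 + 1120*w + 768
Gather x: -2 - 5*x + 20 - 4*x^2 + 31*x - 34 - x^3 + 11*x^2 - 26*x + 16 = -x^3 + 7*x^2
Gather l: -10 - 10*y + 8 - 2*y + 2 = -12*y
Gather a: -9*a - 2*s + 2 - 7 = -9*a - 2*s - 5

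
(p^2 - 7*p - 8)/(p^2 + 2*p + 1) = (p - 8)/(p + 1)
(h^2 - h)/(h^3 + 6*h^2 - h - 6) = h/(h^2 + 7*h + 6)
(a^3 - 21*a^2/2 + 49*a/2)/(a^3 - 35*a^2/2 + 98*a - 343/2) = a/(a - 7)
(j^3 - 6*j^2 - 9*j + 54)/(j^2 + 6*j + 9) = (j^2 - 9*j + 18)/(j + 3)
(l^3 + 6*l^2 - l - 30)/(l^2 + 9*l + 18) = (l^2 + 3*l - 10)/(l + 6)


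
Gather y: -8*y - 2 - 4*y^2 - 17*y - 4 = -4*y^2 - 25*y - 6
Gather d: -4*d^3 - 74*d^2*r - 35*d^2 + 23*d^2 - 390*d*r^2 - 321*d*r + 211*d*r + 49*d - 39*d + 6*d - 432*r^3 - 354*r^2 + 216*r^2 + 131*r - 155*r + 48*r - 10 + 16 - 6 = -4*d^3 + d^2*(-74*r - 12) + d*(-390*r^2 - 110*r + 16) - 432*r^3 - 138*r^2 + 24*r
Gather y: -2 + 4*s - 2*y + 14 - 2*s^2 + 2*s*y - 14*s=-2*s^2 - 10*s + y*(2*s - 2) + 12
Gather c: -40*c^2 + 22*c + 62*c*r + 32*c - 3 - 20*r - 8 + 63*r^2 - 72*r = -40*c^2 + c*(62*r + 54) + 63*r^2 - 92*r - 11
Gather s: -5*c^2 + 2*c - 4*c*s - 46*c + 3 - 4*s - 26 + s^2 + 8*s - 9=-5*c^2 - 44*c + s^2 + s*(4 - 4*c) - 32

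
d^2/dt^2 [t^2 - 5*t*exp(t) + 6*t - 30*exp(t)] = -5*t*exp(t) - 40*exp(t) + 2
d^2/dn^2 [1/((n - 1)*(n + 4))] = 2*((n - 1)^2 + (n - 1)*(n + 4) + (n + 4)^2)/((n - 1)^3*(n + 4)^3)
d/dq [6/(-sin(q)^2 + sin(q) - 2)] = 6*(2*sin(q) - 1)*cos(q)/(sin(q)^2 - sin(q) + 2)^2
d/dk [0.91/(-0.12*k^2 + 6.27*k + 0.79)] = (0.2184*k - 5.7057)/(-0.12*k^2 + 6.27*k + 0.79)^2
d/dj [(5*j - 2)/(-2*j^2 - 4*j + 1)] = (10*j^2 - 8*j - 3)/(4*j^4 + 16*j^3 + 12*j^2 - 8*j + 1)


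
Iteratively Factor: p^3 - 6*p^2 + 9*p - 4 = (p - 4)*(p^2 - 2*p + 1) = (p - 4)*(p - 1)*(p - 1)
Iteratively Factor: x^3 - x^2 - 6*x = (x + 2)*(x^2 - 3*x) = (x - 3)*(x + 2)*(x)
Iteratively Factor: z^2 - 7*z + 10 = (z - 5)*(z - 2)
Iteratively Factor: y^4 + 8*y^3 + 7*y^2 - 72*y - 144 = (y + 4)*(y^3 + 4*y^2 - 9*y - 36) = (y - 3)*(y + 4)*(y^2 + 7*y + 12) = (y - 3)*(y + 3)*(y + 4)*(y + 4)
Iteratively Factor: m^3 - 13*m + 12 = (m - 3)*(m^2 + 3*m - 4) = (m - 3)*(m - 1)*(m + 4)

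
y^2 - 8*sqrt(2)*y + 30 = (y - 5*sqrt(2))*(y - 3*sqrt(2))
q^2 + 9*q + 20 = (q + 4)*(q + 5)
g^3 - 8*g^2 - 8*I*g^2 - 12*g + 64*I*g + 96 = (g - 8)*(g - 6*I)*(g - 2*I)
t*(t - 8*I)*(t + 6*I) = t^3 - 2*I*t^2 + 48*t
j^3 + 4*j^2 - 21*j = j*(j - 3)*(j + 7)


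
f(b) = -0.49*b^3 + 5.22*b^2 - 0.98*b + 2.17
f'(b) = -1.47*b^2 + 10.44*b - 0.98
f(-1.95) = 27.56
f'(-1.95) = -26.93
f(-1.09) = 10.07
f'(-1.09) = -14.11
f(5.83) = 76.78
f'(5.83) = 9.92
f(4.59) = 60.26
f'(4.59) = 15.97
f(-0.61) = 4.82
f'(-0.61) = -7.90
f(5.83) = 76.78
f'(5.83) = 9.92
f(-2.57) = 47.48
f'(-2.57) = -37.52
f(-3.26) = 77.82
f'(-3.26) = -50.64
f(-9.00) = 791.02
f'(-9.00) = -214.01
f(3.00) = 32.98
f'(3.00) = 17.11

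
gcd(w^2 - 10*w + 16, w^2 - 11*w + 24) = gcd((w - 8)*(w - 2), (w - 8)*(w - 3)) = w - 8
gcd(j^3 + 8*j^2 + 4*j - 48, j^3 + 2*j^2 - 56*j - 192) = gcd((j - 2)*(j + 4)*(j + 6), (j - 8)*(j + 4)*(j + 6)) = j^2 + 10*j + 24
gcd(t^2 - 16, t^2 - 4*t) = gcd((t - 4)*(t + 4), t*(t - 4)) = t - 4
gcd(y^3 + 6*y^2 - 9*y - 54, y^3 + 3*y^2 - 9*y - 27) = y^2 - 9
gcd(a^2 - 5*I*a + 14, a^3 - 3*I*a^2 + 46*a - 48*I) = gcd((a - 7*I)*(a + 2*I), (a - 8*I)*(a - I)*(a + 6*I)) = 1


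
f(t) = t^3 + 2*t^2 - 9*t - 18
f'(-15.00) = 606.00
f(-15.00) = -2808.00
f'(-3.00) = 6.00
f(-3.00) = 0.00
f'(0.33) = -7.35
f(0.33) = -20.72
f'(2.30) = 16.07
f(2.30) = -15.95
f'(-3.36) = 11.43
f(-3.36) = -3.11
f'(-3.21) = 9.07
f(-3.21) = -1.58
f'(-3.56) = 14.78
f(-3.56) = -5.73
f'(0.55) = -5.89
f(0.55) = -22.18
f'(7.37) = 183.43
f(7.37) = 424.62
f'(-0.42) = -10.15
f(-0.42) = -13.94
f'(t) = 3*t^2 + 4*t - 9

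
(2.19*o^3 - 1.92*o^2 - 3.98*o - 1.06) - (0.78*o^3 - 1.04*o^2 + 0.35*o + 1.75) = 1.41*o^3 - 0.88*o^2 - 4.33*o - 2.81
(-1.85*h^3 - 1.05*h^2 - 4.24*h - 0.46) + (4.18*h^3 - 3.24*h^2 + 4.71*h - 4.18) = 2.33*h^3 - 4.29*h^2 + 0.47*h - 4.64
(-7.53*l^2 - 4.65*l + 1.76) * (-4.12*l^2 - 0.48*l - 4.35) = 31.0236*l^4 + 22.7724*l^3 + 27.7363*l^2 + 19.3827*l - 7.656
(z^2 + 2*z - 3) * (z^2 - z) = z^4 + z^3 - 5*z^2 + 3*z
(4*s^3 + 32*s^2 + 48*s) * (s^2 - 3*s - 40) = 4*s^5 + 20*s^4 - 208*s^3 - 1424*s^2 - 1920*s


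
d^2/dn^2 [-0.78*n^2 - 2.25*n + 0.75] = -1.56000000000000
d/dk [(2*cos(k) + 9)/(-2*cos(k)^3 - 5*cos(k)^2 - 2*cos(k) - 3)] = -8*(48*cos(k) + 16*cos(2*k) + cos(3*k) + 22)*sin(k)/(7*cos(k) + 5*cos(2*k) + cos(3*k) + 11)^2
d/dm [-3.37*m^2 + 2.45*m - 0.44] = 2.45 - 6.74*m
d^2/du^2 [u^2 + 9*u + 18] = 2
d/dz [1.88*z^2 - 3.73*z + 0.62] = 3.76*z - 3.73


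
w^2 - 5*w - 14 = (w - 7)*(w + 2)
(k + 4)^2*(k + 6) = k^3 + 14*k^2 + 64*k + 96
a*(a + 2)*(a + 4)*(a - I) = a^4 + 6*a^3 - I*a^3 + 8*a^2 - 6*I*a^2 - 8*I*a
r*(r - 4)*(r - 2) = r^3 - 6*r^2 + 8*r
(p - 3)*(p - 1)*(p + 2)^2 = p^4 - 9*p^2 - 4*p + 12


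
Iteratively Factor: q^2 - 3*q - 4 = (q - 4)*(q + 1)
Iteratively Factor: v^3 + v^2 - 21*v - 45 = (v - 5)*(v^2 + 6*v + 9) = (v - 5)*(v + 3)*(v + 3)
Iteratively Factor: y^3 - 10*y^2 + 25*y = (y - 5)*(y^2 - 5*y) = y*(y - 5)*(y - 5)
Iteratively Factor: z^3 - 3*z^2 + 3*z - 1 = (z - 1)*(z^2 - 2*z + 1) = (z - 1)^2*(z - 1)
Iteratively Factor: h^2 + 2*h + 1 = (h + 1)*(h + 1)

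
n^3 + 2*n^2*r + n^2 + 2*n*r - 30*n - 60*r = (n - 5)*(n + 6)*(n + 2*r)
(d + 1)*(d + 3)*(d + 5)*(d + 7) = d^4 + 16*d^3 + 86*d^2 + 176*d + 105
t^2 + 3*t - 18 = (t - 3)*(t + 6)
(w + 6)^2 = w^2 + 12*w + 36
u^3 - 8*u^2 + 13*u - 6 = (u - 6)*(u - 1)^2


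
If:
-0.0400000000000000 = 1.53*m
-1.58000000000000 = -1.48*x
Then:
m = -0.03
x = 1.07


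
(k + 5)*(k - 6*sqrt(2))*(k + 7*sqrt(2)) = k^3 + sqrt(2)*k^2 + 5*k^2 - 84*k + 5*sqrt(2)*k - 420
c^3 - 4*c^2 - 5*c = c*(c - 5)*(c + 1)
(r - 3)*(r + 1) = r^2 - 2*r - 3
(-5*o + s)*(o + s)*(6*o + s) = -30*o^3 - 29*o^2*s + 2*o*s^2 + s^3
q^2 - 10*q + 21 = (q - 7)*(q - 3)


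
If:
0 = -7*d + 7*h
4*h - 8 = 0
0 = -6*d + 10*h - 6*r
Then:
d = 2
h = 2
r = 4/3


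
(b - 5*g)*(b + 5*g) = b^2 - 25*g^2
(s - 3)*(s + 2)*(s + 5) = s^3 + 4*s^2 - 11*s - 30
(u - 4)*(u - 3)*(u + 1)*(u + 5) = u^4 - u^3 - 25*u^2 + 37*u + 60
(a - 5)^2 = a^2 - 10*a + 25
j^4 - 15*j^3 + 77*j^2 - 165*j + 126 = (j - 7)*(j - 3)^2*(j - 2)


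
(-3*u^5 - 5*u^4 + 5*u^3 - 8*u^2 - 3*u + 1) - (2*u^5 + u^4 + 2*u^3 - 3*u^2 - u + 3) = -5*u^5 - 6*u^4 + 3*u^3 - 5*u^2 - 2*u - 2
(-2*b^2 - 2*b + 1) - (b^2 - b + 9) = -3*b^2 - b - 8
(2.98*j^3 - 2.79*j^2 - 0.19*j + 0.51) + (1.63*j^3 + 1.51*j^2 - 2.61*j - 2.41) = 4.61*j^3 - 1.28*j^2 - 2.8*j - 1.9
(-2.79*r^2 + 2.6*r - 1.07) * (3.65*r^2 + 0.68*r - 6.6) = -10.1835*r^4 + 7.5928*r^3 + 16.2765*r^2 - 17.8876*r + 7.062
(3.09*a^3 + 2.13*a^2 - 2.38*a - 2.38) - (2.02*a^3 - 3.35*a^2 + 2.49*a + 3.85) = 1.07*a^3 + 5.48*a^2 - 4.87*a - 6.23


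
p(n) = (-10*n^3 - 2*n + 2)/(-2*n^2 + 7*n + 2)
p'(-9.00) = 4.58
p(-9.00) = -32.78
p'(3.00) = -109.20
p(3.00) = -54.80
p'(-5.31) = 4.17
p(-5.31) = -16.49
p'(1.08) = -4.46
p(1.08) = -1.77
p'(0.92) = -3.50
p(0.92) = -1.13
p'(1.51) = -8.26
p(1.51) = -4.43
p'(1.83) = -12.94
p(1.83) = -7.76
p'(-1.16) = 1.82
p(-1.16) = -2.26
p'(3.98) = -1450.20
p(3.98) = 349.52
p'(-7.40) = 4.46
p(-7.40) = -25.54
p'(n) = (4*n - 7)*(-10*n^3 - 2*n + 2)/(-2*n^2 + 7*n + 2)^2 + (-30*n^2 - 2)/(-2*n^2 + 7*n + 2)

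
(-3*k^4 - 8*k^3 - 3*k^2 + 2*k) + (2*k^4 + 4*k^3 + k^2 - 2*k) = -k^4 - 4*k^3 - 2*k^2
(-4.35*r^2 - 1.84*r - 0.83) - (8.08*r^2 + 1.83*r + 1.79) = -12.43*r^2 - 3.67*r - 2.62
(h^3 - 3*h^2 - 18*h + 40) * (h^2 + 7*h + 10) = h^5 + 4*h^4 - 29*h^3 - 116*h^2 + 100*h + 400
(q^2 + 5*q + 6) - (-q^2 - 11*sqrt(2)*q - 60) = 2*q^2 + 5*q + 11*sqrt(2)*q + 66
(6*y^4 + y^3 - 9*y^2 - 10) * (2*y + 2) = 12*y^5 + 14*y^4 - 16*y^3 - 18*y^2 - 20*y - 20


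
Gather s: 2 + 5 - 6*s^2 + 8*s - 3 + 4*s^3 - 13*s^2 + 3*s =4*s^3 - 19*s^2 + 11*s + 4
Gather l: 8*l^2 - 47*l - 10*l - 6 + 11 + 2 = 8*l^2 - 57*l + 7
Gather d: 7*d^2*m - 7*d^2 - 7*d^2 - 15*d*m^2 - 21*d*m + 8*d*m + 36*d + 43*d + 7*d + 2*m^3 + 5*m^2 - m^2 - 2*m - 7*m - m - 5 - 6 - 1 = d^2*(7*m - 14) + d*(-15*m^2 - 13*m + 86) + 2*m^3 + 4*m^2 - 10*m - 12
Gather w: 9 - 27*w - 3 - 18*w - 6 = -45*w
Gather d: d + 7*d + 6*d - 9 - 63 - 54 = 14*d - 126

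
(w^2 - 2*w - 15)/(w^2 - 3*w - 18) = (w - 5)/(w - 6)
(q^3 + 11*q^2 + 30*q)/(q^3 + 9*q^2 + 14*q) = (q^2 + 11*q + 30)/(q^2 + 9*q + 14)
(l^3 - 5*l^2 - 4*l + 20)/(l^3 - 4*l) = (l - 5)/l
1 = 1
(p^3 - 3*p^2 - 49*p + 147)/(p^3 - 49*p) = (p - 3)/p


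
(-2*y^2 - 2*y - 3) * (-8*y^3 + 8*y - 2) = 16*y^5 + 16*y^4 + 8*y^3 - 12*y^2 - 20*y + 6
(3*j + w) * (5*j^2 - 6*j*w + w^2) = 15*j^3 - 13*j^2*w - 3*j*w^2 + w^3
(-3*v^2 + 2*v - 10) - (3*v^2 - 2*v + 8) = -6*v^2 + 4*v - 18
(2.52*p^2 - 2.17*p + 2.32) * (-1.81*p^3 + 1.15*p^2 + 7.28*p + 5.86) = -4.5612*p^5 + 6.8257*p^4 + 11.6509*p^3 + 1.6376*p^2 + 4.1734*p + 13.5952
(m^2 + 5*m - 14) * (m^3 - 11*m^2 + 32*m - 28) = m^5 - 6*m^4 - 37*m^3 + 286*m^2 - 588*m + 392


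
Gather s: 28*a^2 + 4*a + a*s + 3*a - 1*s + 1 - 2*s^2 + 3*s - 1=28*a^2 + 7*a - 2*s^2 + s*(a + 2)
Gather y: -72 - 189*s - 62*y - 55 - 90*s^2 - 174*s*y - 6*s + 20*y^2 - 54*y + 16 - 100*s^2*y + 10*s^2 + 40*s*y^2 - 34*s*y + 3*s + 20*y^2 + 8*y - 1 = -80*s^2 - 192*s + y^2*(40*s + 40) + y*(-100*s^2 - 208*s - 108) - 112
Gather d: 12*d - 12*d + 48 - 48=0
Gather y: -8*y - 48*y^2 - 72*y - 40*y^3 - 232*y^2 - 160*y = -40*y^3 - 280*y^2 - 240*y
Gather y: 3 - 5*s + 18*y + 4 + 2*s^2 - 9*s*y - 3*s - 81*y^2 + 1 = 2*s^2 - 8*s - 81*y^2 + y*(18 - 9*s) + 8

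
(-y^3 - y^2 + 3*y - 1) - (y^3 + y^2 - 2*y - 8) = -2*y^3 - 2*y^2 + 5*y + 7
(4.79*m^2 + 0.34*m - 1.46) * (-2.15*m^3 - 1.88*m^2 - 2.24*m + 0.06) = -10.2985*m^5 - 9.7362*m^4 - 8.2298*m^3 + 2.2706*m^2 + 3.2908*m - 0.0876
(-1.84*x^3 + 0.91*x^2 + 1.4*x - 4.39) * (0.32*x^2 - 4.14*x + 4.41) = -0.5888*x^5 + 7.9088*x^4 - 11.4338*x^3 - 3.1877*x^2 + 24.3486*x - 19.3599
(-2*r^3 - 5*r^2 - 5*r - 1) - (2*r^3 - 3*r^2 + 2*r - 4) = -4*r^3 - 2*r^2 - 7*r + 3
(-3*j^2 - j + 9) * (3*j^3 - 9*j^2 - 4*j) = -9*j^5 + 24*j^4 + 48*j^3 - 77*j^2 - 36*j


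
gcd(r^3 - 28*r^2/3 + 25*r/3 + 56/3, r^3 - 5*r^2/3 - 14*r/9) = r - 7/3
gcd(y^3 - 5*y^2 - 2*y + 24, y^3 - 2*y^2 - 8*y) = y^2 - 2*y - 8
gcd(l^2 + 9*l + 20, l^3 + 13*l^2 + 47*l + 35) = l + 5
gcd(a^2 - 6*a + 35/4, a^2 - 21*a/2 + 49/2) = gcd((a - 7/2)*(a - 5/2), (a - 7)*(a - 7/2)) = a - 7/2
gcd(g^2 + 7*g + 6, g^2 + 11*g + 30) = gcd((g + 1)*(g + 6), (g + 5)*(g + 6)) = g + 6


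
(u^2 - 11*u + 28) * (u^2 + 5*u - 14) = u^4 - 6*u^3 - 41*u^2 + 294*u - 392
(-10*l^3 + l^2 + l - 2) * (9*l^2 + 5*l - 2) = -90*l^5 - 41*l^4 + 34*l^3 - 15*l^2 - 12*l + 4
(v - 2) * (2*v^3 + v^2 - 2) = 2*v^4 - 3*v^3 - 2*v^2 - 2*v + 4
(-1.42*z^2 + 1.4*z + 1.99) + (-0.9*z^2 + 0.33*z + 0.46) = -2.32*z^2 + 1.73*z + 2.45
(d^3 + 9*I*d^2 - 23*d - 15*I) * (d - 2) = d^4 - 2*d^3 + 9*I*d^3 - 23*d^2 - 18*I*d^2 + 46*d - 15*I*d + 30*I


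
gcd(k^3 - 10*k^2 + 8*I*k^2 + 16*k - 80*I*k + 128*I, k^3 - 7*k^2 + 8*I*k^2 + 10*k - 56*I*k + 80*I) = k^2 + k*(-2 + 8*I) - 16*I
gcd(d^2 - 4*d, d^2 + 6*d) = d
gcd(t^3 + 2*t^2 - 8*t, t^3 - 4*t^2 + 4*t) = t^2 - 2*t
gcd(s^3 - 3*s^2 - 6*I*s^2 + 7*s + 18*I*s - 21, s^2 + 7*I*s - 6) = s + I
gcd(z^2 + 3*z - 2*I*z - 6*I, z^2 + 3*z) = z + 3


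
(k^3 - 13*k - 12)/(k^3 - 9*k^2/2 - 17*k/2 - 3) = 2*(k^2 - k - 12)/(2*k^2 - 11*k - 6)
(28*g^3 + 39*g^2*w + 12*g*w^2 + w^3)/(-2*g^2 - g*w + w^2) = (28*g^2 + 11*g*w + w^2)/(-2*g + w)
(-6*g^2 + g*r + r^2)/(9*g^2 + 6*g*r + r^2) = (-2*g + r)/(3*g + r)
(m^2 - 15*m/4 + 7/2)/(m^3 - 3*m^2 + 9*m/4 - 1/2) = (4*m - 7)/(4*m^2 - 4*m + 1)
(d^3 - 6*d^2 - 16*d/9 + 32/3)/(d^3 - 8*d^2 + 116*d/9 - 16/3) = (3*d + 4)/(3*d - 2)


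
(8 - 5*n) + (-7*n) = 8 - 12*n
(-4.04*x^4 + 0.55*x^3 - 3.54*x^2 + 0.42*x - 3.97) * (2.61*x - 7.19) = -10.5444*x^5 + 30.4831*x^4 - 13.1939*x^3 + 26.5488*x^2 - 13.3815*x + 28.5443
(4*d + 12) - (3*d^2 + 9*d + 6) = -3*d^2 - 5*d + 6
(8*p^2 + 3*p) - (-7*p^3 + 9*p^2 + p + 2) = 7*p^3 - p^2 + 2*p - 2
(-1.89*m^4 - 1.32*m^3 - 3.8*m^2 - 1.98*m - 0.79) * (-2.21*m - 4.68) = 4.1769*m^5 + 11.7624*m^4 + 14.5756*m^3 + 22.1598*m^2 + 11.0123*m + 3.6972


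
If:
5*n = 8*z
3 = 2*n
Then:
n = 3/2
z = 15/16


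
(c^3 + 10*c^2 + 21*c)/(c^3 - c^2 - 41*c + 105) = c*(c + 3)/(c^2 - 8*c + 15)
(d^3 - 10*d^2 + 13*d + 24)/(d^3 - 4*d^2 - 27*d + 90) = (d^2 - 7*d - 8)/(d^2 - d - 30)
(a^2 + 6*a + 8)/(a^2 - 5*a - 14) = (a + 4)/(a - 7)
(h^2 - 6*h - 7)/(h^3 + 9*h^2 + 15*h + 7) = (h - 7)/(h^2 + 8*h + 7)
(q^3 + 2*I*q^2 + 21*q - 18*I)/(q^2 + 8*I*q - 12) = (q^2 - 4*I*q - 3)/(q + 2*I)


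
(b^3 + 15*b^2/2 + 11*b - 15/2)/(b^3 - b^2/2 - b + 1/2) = (b^2 + 8*b + 15)/(b^2 - 1)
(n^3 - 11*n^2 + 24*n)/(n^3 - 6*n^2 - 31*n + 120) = n/(n + 5)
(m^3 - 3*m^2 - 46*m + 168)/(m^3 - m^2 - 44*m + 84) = (m - 4)/(m - 2)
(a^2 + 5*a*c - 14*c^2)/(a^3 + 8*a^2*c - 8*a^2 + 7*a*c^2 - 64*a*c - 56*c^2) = (a - 2*c)/(a^2 + a*c - 8*a - 8*c)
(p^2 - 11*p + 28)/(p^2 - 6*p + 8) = (p - 7)/(p - 2)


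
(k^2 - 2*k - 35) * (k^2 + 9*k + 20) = k^4 + 7*k^3 - 33*k^2 - 355*k - 700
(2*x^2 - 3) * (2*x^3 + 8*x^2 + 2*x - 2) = 4*x^5 + 16*x^4 - 2*x^3 - 28*x^2 - 6*x + 6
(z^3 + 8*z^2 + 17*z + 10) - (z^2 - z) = z^3 + 7*z^2 + 18*z + 10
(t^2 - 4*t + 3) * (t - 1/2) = t^3 - 9*t^2/2 + 5*t - 3/2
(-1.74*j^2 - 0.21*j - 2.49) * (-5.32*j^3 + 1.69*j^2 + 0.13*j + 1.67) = 9.2568*j^5 - 1.8234*j^4 + 12.6657*j^3 - 7.1412*j^2 - 0.6744*j - 4.1583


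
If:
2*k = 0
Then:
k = 0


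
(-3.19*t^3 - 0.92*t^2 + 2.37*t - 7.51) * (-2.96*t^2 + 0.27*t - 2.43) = 9.4424*t^5 + 1.8619*t^4 + 0.4881*t^3 + 25.1051*t^2 - 7.7868*t + 18.2493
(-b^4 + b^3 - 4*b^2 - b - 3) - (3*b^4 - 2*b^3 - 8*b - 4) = -4*b^4 + 3*b^3 - 4*b^2 + 7*b + 1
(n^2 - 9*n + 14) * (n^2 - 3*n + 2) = n^4 - 12*n^3 + 43*n^2 - 60*n + 28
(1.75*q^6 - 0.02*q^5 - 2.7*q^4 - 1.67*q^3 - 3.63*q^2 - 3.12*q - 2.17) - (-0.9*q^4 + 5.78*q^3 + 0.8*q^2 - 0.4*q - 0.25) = 1.75*q^6 - 0.02*q^5 - 1.8*q^4 - 7.45*q^3 - 4.43*q^2 - 2.72*q - 1.92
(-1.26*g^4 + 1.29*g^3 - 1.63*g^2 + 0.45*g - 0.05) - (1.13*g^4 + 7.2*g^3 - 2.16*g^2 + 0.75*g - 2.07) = -2.39*g^4 - 5.91*g^3 + 0.53*g^2 - 0.3*g + 2.02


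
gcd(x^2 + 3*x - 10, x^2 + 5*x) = x + 5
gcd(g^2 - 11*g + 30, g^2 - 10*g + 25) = g - 5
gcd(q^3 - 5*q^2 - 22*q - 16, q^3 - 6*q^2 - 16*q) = q^2 - 6*q - 16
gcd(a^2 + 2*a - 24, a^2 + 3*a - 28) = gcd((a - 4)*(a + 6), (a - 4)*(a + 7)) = a - 4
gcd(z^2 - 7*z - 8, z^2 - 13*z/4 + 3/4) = 1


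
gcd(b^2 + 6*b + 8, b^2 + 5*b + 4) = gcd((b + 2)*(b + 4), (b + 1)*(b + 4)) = b + 4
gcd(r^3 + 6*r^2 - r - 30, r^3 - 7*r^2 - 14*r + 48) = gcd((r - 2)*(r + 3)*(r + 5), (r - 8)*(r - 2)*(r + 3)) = r^2 + r - 6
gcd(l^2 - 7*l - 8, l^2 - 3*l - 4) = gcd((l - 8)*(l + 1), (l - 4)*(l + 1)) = l + 1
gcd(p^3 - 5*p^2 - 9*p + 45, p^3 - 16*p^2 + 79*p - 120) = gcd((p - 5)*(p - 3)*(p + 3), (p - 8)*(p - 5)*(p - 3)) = p^2 - 8*p + 15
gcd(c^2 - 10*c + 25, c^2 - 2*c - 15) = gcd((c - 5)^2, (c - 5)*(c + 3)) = c - 5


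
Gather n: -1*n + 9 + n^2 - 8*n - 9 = n^2 - 9*n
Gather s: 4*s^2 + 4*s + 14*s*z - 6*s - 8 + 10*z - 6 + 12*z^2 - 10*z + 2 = 4*s^2 + s*(14*z - 2) + 12*z^2 - 12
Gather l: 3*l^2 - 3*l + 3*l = 3*l^2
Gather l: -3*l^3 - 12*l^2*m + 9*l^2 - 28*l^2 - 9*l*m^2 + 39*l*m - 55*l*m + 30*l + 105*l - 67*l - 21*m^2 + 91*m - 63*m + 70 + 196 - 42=-3*l^3 + l^2*(-12*m - 19) + l*(-9*m^2 - 16*m + 68) - 21*m^2 + 28*m + 224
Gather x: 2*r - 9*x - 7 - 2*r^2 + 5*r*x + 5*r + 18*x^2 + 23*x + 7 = -2*r^2 + 7*r + 18*x^2 + x*(5*r + 14)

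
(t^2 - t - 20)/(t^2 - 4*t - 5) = (t + 4)/(t + 1)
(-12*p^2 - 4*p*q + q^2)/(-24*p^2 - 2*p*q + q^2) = (2*p + q)/(4*p + q)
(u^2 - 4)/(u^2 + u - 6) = (u + 2)/(u + 3)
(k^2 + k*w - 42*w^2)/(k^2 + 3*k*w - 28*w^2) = (-k + 6*w)/(-k + 4*w)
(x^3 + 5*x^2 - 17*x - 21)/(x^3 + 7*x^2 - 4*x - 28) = (x^2 - 2*x - 3)/(x^2 - 4)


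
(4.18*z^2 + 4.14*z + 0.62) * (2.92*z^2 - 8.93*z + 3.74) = 12.2056*z^4 - 25.2386*z^3 - 19.5266*z^2 + 9.947*z + 2.3188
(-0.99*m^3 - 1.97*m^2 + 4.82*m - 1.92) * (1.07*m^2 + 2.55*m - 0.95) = -1.0593*m^5 - 4.6324*m^4 + 1.0744*m^3 + 12.1081*m^2 - 9.475*m + 1.824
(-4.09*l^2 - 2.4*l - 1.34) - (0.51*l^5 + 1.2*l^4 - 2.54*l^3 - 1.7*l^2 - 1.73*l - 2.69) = -0.51*l^5 - 1.2*l^4 + 2.54*l^3 - 2.39*l^2 - 0.67*l + 1.35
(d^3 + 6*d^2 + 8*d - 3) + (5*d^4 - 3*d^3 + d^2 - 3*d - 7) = 5*d^4 - 2*d^3 + 7*d^2 + 5*d - 10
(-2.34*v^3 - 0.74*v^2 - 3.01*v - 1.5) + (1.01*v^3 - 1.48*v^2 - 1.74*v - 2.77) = -1.33*v^3 - 2.22*v^2 - 4.75*v - 4.27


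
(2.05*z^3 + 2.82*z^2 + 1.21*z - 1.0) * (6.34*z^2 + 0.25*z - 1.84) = 12.997*z^5 + 18.3913*z^4 + 4.6044*z^3 - 11.2263*z^2 - 2.4764*z + 1.84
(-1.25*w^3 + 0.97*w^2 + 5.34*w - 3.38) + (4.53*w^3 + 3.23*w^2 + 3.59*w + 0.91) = 3.28*w^3 + 4.2*w^2 + 8.93*w - 2.47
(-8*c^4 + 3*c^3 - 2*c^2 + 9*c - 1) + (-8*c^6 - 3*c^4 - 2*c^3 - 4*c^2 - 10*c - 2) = -8*c^6 - 11*c^4 + c^3 - 6*c^2 - c - 3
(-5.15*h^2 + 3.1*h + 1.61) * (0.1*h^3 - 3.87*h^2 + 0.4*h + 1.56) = -0.515*h^5 + 20.2405*h^4 - 13.896*h^3 - 13.0247*h^2 + 5.48*h + 2.5116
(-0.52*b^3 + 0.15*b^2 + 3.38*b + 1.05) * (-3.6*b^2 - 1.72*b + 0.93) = 1.872*b^5 + 0.3544*b^4 - 12.9096*b^3 - 9.4541*b^2 + 1.3374*b + 0.9765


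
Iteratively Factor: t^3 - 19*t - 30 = (t + 3)*(t^2 - 3*t - 10) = (t + 2)*(t + 3)*(t - 5)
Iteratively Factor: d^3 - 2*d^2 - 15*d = (d)*(d^2 - 2*d - 15) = d*(d + 3)*(d - 5)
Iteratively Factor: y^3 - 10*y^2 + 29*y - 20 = (y - 1)*(y^2 - 9*y + 20) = (y - 4)*(y - 1)*(y - 5)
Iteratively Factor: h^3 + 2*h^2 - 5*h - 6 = (h + 1)*(h^2 + h - 6) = (h - 2)*(h + 1)*(h + 3)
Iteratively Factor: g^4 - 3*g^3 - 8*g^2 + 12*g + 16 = (g + 2)*(g^3 - 5*g^2 + 2*g + 8) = (g + 1)*(g + 2)*(g^2 - 6*g + 8) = (g - 2)*(g + 1)*(g + 2)*(g - 4)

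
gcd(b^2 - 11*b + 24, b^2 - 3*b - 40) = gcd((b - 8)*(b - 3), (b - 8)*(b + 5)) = b - 8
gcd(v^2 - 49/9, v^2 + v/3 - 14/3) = v + 7/3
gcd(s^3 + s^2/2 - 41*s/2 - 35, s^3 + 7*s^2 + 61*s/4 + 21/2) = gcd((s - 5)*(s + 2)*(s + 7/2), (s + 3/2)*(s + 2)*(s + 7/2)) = s^2 + 11*s/2 + 7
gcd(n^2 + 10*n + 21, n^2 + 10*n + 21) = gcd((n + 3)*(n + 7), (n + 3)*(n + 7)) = n^2 + 10*n + 21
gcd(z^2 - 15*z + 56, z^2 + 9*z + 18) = 1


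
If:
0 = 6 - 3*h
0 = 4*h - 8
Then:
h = 2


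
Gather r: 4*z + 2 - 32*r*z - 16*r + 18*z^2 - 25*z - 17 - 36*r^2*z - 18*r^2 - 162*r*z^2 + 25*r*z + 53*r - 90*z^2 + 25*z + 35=r^2*(-36*z - 18) + r*(-162*z^2 - 7*z + 37) - 72*z^2 + 4*z + 20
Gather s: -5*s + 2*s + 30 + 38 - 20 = 48 - 3*s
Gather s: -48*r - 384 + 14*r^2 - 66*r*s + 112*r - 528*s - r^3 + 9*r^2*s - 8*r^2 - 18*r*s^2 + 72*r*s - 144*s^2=-r^3 + 6*r^2 + 64*r + s^2*(-18*r - 144) + s*(9*r^2 + 6*r - 528) - 384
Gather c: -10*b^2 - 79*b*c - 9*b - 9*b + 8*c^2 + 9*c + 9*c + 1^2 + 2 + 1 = -10*b^2 - 18*b + 8*c^2 + c*(18 - 79*b) + 4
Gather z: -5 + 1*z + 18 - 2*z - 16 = -z - 3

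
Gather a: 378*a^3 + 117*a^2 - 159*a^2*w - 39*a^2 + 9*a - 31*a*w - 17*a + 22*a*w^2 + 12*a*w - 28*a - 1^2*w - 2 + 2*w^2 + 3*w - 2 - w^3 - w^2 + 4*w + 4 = 378*a^3 + a^2*(78 - 159*w) + a*(22*w^2 - 19*w - 36) - w^3 + w^2 + 6*w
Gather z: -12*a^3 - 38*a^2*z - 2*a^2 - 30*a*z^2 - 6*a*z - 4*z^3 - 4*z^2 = -12*a^3 - 2*a^2 - 4*z^3 + z^2*(-30*a - 4) + z*(-38*a^2 - 6*a)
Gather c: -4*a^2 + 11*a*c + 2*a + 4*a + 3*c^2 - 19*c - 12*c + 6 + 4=-4*a^2 + 6*a + 3*c^2 + c*(11*a - 31) + 10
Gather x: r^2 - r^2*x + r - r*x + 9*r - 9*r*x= r^2 + 10*r + x*(-r^2 - 10*r)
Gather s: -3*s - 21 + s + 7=-2*s - 14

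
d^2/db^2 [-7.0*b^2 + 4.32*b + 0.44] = -14.0000000000000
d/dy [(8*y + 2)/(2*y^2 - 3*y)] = 2*(-8*y^2 - 4*y + 3)/(y^2*(4*y^2 - 12*y + 9))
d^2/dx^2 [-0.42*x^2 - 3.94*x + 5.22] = -0.840000000000000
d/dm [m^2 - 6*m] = 2*m - 6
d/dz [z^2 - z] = 2*z - 1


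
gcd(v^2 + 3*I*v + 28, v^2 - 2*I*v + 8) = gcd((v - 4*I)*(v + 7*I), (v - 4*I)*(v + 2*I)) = v - 4*I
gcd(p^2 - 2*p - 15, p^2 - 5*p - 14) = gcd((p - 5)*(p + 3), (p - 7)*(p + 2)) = 1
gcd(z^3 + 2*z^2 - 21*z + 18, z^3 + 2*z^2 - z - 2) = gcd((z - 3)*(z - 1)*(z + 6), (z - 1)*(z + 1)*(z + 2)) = z - 1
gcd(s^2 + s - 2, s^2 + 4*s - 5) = s - 1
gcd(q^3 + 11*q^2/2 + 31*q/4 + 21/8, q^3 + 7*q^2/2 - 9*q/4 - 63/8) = q^2 + 5*q + 21/4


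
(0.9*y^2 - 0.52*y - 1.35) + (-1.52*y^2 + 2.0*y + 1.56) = -0.62*y^2 + 1.48*y + 0.21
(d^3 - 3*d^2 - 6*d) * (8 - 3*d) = -3*d^4 + 17*d^3 - 6*d^2 - 48*d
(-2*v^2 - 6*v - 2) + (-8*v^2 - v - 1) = -10*v^2 - 7*v - 3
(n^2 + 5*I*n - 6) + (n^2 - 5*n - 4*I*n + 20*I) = 2*n^2 - 5*n + I*n - 6 + 20*I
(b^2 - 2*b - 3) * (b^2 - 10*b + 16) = b^4 - 12*b^3 + 33*b^2 - 2*b - 48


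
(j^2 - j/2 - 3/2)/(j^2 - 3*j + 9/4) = 2*(j + 1)/(2*j - 3)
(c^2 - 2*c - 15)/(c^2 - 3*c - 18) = (c - 5)/(c - 6)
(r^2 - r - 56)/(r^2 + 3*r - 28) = (r - 8)/(r - 4)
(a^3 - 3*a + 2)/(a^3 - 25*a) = (a^3 - 3*a + 2)/(a*(a^2 - 25))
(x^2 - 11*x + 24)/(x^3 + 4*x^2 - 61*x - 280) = (x - 3)/(x^2 + 12*x + 35)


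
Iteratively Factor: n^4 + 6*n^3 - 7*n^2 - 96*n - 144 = (n + 4)*(n^3 + 2*n^2 - 15*n - 36) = (n + 3)*(n + 4)*(n^2 - n - 12) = (n - 4)*(n + 3)*(n + 4)*(n + 3)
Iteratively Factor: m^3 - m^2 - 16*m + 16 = (m + 4)*(m^2 - 5*m + 4) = (m - 1)*(m + 4)*(m - 4)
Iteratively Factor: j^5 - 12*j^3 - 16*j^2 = (j)*(j^4 - 12*j^2 - 16*j) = j*(j - 4)*(j^3 + 4*j^2 + 4*j) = j*(j - 4)*(j + 2)*(j^2 + 2*j) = j^2*(j - 4)*(j + 2)*(j + 2)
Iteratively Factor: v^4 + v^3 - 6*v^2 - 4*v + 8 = (v + 2)*(v^3 - v^2 - 4*v + 4) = (v - 1)*(v + 2)*(v^2 - 4) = (v - 1)*(v + 2)^2*(v - 2)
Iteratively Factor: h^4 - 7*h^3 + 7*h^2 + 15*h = (h - 3)*(h^3 - 4*h^2 - 5*h) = (h - 3)*(h + 1)*(h^2 - 5*h) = h*(h - 3)*(h + 1)*(h - 5)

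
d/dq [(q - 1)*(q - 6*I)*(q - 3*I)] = 3*q^2 + q*(-2 - 18*I) - 18 + 9*I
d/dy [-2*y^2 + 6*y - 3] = 6 - 4*y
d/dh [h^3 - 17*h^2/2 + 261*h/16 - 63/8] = 3*h^2 - 17*h + 261/16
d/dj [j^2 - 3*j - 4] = 2*j - 3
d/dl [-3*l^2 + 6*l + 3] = 6 - 6*l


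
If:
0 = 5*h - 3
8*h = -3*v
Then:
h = 3/5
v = -8/5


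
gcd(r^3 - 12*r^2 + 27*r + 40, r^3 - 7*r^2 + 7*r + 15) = r^2 - 4*r - 5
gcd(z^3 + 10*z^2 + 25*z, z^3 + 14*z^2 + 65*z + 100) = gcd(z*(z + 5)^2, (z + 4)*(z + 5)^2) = z^2 + 10*z + 25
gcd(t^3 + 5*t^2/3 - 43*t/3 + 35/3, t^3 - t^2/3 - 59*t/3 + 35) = t^2 + 8*t/3 - 35/3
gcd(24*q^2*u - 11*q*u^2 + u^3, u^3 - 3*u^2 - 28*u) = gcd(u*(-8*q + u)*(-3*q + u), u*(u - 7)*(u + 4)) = u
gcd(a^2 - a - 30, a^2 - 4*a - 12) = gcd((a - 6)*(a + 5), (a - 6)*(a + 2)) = a - 6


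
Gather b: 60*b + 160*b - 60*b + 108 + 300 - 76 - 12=160*b + 320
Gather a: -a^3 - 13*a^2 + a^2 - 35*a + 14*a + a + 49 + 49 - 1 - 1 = -a^3 - 12*a^2 - 20*a + 96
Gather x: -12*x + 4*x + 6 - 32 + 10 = -8*x - 16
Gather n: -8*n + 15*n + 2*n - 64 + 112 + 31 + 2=9*n + 81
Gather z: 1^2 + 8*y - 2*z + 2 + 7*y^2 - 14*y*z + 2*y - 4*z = 7*y^2 + 10*y + z*(-14*y - 6) + 3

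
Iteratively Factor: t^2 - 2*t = (t)*(t - 2)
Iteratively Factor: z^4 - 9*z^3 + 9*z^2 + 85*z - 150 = (z - 5)*(z^3 - 4*z^2 - 11*z + 30) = (z - 5)*(z - 2)*(z^2 - 2*z - 15) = (z - 5)*(z - 2)*(z + 3)*(z - 5)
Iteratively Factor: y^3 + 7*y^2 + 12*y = (y)*(y^2 + 7*y + 12) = y*(y + 3)*(y + 4)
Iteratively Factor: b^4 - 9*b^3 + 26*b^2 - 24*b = (b - 4)*(b^3 - 5*b^2 + 6*b) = b*(b - 4)*(b^2 - 5*b + 6) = b*(b - 4)*(b - 3)*(b - 2)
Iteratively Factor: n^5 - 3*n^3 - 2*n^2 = (n + 1)*(n^4 - n^3 - 2*n^2) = n*(n + 1)*(n^3 - n^2 - 2*n) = n*(n - 2)*(n + 1)*(n^2 + n) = n^2*(n - 2)*(n + 1)*(n + 1)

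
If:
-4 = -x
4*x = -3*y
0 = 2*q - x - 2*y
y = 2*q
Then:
No Solution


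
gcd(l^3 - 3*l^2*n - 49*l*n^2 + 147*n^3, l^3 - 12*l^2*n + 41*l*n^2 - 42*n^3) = l^2 - 10*l*n + 21*n^2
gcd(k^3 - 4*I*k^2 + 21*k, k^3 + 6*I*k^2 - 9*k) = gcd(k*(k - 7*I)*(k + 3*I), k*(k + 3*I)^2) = k^2 + 3*I*k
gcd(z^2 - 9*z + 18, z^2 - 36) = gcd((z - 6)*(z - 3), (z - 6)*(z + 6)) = z - 6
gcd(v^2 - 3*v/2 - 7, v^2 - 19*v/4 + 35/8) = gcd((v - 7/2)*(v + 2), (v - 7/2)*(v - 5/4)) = v - 7/2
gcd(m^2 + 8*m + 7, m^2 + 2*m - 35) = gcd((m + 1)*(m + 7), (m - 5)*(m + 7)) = m + 7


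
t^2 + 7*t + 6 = (t + 1)*(t + 6)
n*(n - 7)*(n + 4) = n^3 - 3*n^2 - 28*n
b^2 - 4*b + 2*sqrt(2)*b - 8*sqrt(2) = (b - 4)*(b + 2*sqrt(2))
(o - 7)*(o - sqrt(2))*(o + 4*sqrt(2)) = o^3 - 7*o^2 + 3*sqrt(2)*o^2 - 21*sqrt(2)*o - 8*o + 56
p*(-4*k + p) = -4*k*p + p^2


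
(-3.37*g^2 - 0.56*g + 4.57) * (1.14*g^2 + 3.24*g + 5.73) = -3.8418*g^4 - 11.5572*g^3 - 15.9147*g^2 + 11.598*g + 26.1861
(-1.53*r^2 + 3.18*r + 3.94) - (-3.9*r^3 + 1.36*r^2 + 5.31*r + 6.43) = 3.9*r^3 - 2.89*r^2 - 2.13*r - 2.49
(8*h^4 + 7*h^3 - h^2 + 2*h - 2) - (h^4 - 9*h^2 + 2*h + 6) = 7*h^4 + 7*h^3 + 8*h^2 - 8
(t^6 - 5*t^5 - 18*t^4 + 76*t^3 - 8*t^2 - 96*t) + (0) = t^6 - 5*t^5 - 18*t^4 + 76*t^3 - 8*t^2 - 96*t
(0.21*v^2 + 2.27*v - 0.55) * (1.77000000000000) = 0.3717*v^2 + 4.0179*v - 0.9735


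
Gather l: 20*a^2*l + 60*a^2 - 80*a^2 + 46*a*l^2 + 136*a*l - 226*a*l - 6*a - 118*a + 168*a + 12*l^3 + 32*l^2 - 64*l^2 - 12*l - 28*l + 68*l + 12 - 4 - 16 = -20*a^2 + 44*a + 12*l^3 + l^2*(46*a - 32) + l*(20*a^2 - 90*a + 28) - 8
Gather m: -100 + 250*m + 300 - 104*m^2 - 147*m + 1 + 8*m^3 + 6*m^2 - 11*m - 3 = 8*m^3 - 98*m^2 + 92*m + 198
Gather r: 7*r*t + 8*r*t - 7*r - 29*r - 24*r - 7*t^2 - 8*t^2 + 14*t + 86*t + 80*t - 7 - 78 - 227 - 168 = r*(15*t - 60) - 15*t^2 + 180*t - 480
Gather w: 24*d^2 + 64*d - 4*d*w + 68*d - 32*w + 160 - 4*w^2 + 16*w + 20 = 24*d^2 + 132*d - 4*w^2 + w*(-4*d - 16) + 180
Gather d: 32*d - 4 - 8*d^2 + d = -8*d^2 + 33*d - 4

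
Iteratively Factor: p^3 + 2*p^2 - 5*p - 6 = (p + 3)*(p^2 - p - 2) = (p + 1)*(p + 3)*(p - 2)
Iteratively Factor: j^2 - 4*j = (j)*(j - 4)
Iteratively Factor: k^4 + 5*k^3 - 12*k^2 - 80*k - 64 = (k + 4)*(k^3 + k^2 - 16*k - 16) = (k + 4)^2*(k^2 - 3*k - 4) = (k + 1)*(k + 4)^2*(k - 4)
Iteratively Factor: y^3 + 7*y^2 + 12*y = (y + 3)*(y^2 + 4*y) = (y + 3)*(y + 4)*(y)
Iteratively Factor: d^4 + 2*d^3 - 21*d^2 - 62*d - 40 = (d + 2)*(d^3 - 21*d - 20) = (d - 5)*(d + 2)*(d^2 + 5*d + 4) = (d - 5)*(d + 2)*(d + 4)*(d + 1)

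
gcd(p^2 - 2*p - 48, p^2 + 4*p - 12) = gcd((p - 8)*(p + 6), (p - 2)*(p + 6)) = p + 6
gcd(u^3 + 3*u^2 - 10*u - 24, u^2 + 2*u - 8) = u + 4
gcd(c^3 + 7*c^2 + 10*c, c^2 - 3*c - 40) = c + 5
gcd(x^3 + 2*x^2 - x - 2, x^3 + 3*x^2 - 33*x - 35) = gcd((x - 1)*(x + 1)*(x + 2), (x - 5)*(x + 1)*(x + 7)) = x + 1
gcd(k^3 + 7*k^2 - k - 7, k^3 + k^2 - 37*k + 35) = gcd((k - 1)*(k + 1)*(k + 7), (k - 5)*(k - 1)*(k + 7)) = k^2 + 6*k - 7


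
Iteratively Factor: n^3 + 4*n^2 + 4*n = (n)*(n^2 + 4*n + 4) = n*(n + 2)*(n + 2)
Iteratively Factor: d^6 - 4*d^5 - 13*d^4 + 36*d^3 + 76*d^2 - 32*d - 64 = (d - 4)*(d^5 - 13*d^3 - 16*d^2 + 12*d + 16) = (d - 4)*(d + 2)*(d^4 - 2*d^3 - 9*d^2 + 2*d + 8) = (d - 4)*(d + 2)^2*(d^3 - 4*d^2 - d + 4) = (d - 4)*(d - 1)*(d + 2)^2*(d^2 - 3*d - 4) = (d - 4)^2*(d - 1)*(d + 2)^2*(d + 1)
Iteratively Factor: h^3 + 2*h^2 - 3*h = (h - 1)*(h^2 + 3*h) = (h - 1)*(h + 3)*(h)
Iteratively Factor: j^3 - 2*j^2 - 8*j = (j - 4)*(j^2 + 2*j) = j*(j - 4)*(j + 2)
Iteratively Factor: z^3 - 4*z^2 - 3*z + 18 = (z - 3)*(z^2 - z - 6) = (z - 3)^2*(z + 2)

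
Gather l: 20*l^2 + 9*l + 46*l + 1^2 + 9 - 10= 20*l^2 + 55*l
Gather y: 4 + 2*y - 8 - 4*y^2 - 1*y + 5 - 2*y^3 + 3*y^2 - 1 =-2*y^3 - y^2 + y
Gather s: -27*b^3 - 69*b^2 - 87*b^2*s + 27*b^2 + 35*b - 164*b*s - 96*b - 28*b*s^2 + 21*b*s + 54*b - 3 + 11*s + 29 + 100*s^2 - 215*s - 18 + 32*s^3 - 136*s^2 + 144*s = -27*b^3 - 42*b^2 - 7*b + 32*s^3 + s^2*(-28*b - 36) + s*(-87*b^2 - 143*b - 60) + 8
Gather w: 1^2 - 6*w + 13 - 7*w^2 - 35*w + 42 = -7*w^2 - 41*w + 56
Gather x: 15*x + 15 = 15*x + 15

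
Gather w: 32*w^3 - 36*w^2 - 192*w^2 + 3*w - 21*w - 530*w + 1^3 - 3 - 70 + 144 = 32*w^3 - 228*w^2 - 548*w + 72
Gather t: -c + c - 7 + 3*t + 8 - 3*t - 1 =0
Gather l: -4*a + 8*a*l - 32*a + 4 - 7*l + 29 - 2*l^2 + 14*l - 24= -36*a - 2*l^2 + l*(8*a + 7) + 9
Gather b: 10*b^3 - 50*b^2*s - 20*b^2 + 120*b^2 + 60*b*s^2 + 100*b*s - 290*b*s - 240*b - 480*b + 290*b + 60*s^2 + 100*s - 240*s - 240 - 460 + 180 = 10*b^3 + b^2*(100 - 50*s) + b*(60*s^2 - 190*s - 430) + 60*s^2 - 140*s - 520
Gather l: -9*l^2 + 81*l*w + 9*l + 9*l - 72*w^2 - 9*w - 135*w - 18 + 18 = -9*l^2 + l*(81*w + 18) - 72*w^2 - 144*w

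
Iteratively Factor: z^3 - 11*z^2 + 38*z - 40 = (z - 2)*(z^2 - 9*z + 20) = (z - 4)*(z - 2)*(z - 5)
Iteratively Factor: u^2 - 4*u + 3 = (u - 3)*(u - 1)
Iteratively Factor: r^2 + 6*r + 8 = (r + 2)*(r + 4)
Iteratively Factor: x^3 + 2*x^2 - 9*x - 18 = (x - 3)*(x^2 + 5*x + 6) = (x - 3)*(x + 2)*(x + 3)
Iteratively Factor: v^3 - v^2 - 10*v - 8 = (v + 2)*(v^2 - 3*v - 4) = (v - 4)*(v + 2)*(v + 1)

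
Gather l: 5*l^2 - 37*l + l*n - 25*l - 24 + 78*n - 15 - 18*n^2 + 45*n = 5*l^2 + l*(n - 62) - 18*n^2 + 123*n - 39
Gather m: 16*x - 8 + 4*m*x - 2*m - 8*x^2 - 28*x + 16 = m*(4*x - 2) - 8*x^2 - 12*x + 8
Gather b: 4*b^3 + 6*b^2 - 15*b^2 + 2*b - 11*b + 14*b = 4*b^3 - 9*b^2 + 5*b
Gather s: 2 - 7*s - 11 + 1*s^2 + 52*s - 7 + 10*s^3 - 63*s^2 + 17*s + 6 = 10*s^3 - 62*s^2 + 62*s - 10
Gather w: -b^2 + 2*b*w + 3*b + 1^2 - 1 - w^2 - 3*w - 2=-b^2 + 3*b - w^2 + w*(2*b - 3) - 2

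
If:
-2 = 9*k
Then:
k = -2/9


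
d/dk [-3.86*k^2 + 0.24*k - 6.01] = 0.24 - 7.72*k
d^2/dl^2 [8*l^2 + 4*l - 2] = 16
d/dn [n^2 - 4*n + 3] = 2*n - 4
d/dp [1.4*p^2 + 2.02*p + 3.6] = 2.8*p + 2.02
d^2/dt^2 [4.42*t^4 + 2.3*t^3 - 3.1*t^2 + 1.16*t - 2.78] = 53.04*t^2 + 13.8*t - 6.2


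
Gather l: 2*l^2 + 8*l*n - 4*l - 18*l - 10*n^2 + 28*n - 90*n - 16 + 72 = 2*l^2 + l*(8*n - 22) - 10*n^2 - 62*n + 56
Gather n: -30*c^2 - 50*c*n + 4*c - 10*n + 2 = -30*c^2 + 4*c + n*(-50*c - 10) + 2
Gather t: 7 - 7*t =7 - 7*t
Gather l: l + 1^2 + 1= l + 2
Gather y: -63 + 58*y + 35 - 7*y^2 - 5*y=-7*y^2 + 53*y - 28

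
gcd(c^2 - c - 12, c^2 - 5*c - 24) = c + 3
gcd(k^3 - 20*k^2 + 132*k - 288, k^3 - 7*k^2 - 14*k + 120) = k - 6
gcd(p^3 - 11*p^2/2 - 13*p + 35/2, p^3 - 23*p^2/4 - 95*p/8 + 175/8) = p^2 - 9*p/2 - 35/2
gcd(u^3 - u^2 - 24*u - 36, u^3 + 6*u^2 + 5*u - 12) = u + 3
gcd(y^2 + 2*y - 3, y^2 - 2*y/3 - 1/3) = y - 1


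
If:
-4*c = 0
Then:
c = 0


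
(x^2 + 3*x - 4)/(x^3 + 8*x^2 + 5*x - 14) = (x + 4)/(x^2 + 9*x + 14)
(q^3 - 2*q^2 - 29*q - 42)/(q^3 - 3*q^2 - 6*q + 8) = (q^2 - 4*q - 21)/(q^2 - 5*q + 4)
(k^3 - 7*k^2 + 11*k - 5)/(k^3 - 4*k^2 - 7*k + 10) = (k - 1)/(k + 2)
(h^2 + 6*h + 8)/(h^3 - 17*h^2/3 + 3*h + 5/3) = 3*(h^2 + 6*h + 8)/(3*h^3 - 17*h^2 + 9*h + 5)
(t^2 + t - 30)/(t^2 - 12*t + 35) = (t + 6)/(t - 7)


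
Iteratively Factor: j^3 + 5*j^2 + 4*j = (j)*(j^2 + 5*j + 4) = j*(j + 1)*(j + 4)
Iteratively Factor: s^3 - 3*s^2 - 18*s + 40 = (s - 2)*(s^2 - s - 20) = (s - 5)*(s - 2)*(s + 4)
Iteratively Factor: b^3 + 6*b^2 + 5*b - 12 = (b + 3)*(b^2 + 3*b - 4) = (b + 3)*(b + 4)*(b - 1)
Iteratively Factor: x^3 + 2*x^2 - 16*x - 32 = (x + 4)*(x^2 - 2*x - 8) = (x + 2)*(x + 4)*(x - 4)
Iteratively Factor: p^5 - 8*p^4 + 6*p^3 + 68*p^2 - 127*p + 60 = (p - 1)*(p^4 - 7*p^3 - p^2 + 67*p - 60) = (p - 1)^2*(p^3 - 6*p^2 - 7*p + 60) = (p - 5)*(p - 1)^2*(p^2 - p - 12) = (p - 5)*(p - 4)*(p - 1)^2*(p + 3)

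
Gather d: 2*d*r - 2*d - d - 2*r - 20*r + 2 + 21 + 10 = d*(2*r - 3) - 22*r + 33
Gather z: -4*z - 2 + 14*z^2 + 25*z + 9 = 14*z^2 + 21*z + 7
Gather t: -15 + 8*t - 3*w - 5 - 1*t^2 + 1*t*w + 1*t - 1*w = -t^2 + t*(w + 9) - 4*w - 20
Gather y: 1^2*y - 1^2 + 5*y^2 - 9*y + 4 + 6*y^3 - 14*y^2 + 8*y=6*y^3 - 9*y^2 + 3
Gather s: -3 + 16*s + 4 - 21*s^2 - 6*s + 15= -21*s^2 + 10*s + 16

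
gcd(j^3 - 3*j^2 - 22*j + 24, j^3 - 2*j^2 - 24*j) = j^2 - 2*j - 24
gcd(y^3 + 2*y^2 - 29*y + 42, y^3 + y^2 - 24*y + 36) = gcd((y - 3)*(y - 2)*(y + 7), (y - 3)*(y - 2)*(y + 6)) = y^2 - 5*y + 6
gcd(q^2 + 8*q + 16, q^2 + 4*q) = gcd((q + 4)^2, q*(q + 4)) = q + 4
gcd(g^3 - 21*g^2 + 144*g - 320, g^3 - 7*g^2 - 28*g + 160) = g - 8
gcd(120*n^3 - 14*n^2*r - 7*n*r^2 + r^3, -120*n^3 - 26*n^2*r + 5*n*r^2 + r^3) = -20*n^2 - n*r + r^2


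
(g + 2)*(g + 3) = g^2 + 5*g + 6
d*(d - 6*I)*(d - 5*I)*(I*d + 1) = I*d^4 + 12*d^3 - 41*I*d^2 - 30*d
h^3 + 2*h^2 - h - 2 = (h - 1)*(h + 1)*(h + 2)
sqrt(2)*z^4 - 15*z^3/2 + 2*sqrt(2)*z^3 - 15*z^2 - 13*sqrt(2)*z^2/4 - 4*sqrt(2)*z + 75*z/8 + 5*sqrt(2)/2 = (z - 1/2)*(z + 5/2)*(z - 4*sqrt(2))*(sqrt(2)*z + 1/2)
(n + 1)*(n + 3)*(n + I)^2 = n^4 + 4*n^3 + 2*I*n^3 + 2*n^2 + 8*I*n^2 - 4*n + 6*I*n - 3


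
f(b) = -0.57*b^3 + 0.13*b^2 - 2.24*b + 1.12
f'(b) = -1.71*b^2 + 0.26*b - 2.24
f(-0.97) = 3.94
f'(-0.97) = -4.10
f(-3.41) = 32.87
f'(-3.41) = -23.01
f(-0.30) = 1.82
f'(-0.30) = -2.47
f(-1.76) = 8.57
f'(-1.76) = -7.99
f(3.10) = -21.56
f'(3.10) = -17.87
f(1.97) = -7.15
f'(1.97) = -8.36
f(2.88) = -17.87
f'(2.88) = -15.67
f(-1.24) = 5.18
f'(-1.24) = -5.19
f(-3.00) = 24.40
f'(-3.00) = -18.41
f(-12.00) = 1031.68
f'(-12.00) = -251.60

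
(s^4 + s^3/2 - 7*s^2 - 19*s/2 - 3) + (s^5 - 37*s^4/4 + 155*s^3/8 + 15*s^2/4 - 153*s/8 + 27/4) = s^5 - 33*s^4/4 + 159*s^3/8 - 13*s^2/4 - 229*s/8 + 15/4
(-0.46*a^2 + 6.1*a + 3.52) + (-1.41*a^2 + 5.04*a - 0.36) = -1.87*a^2 + 11.14*a + 3.16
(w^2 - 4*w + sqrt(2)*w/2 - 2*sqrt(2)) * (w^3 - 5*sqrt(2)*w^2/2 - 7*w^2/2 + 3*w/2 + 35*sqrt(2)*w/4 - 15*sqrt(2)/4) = w^5 - 15*w^4/2 - 2*sqrt(2)*w^4 + 13*w^3 + 15*sqrt(2)*w^3 - 31*sqrt(2)*w^2 + 51*w^2/4 - 155*w/4 + 12*sqrt(2)*w + 15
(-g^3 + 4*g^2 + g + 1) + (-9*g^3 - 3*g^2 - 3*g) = -10*g^3 + g^2 - 2*g + 1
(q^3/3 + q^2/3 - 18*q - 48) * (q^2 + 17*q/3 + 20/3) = q^5/3 + 20*q^4/9 - 125*q^3/9 - 1330*q^2/9 - 392*q - 320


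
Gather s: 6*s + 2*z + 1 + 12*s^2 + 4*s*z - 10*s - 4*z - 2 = 12*s^2 + s*(4*z - 4) - 2*z - 1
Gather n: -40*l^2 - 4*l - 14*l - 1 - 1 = -40*l^2 - 18*l - 2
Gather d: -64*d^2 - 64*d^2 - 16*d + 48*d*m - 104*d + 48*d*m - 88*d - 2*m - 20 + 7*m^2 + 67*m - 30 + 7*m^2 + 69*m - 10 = -128*d^2 + d*(96*m - 208) + 14*m^2 + 134*m - 60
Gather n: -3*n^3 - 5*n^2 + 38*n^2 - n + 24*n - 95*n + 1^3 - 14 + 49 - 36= -3*n^3 + 33*n^2 - 72*n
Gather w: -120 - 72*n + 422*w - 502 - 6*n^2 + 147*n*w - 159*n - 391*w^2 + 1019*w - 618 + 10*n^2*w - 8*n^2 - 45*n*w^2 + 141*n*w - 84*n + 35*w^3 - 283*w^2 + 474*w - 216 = -14*n^2 - 315*n + 35*w^3 + w^2*(-45*n - 674) + w*(10*n^2 + 288*n + 1915) - 1456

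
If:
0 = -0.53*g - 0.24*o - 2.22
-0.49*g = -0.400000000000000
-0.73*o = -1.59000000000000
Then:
No Solution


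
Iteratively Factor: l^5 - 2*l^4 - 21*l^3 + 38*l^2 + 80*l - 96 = (l - 4)*(l^4 + 2*l^3 - 13*l^2 - 14*l + 24) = (l - 4)*(l - 3)*(l^3 + 5*l^2 + 2*l - 8) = (l - 4)*(l - 3)*(l + 2)*(l^2 + 3*l - 4) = (l - 4)*(l - 3)*(l - 1)*(l + 2)*(l + 4)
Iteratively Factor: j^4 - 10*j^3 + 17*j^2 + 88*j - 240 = (j + 3)*(j^3 - 13*j^2 + 56*j - 80) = (j - 4)*(j + 3)*(j^2 - 9*j + 20) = (j - 5)*(j - 4)*(j + 3)*(j - 4)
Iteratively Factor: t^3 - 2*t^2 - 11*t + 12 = (t - 1)*(t^2 - t - 12) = (t - 1)*(t + 3)*(t - 4)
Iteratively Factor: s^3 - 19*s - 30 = (s + 2)*(s^2 - 2*s - 15) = (s + 2)*(s + 3)*(s - 5)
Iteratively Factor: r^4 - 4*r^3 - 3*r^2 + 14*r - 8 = (r - 1)*(r^3 - 3*r^2 - 6*r + 8) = (r - 1)*(r + 2)*(r^2 - 5*r + 4) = (r - 4)*(r - 1)*(r + 2)*(r - 1)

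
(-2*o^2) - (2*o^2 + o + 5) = -4*o^2 - o - 5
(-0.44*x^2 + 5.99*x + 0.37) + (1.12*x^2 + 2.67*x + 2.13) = 0.68*x^2 + 8.66*x + 2.5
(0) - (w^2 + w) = -w^2 - w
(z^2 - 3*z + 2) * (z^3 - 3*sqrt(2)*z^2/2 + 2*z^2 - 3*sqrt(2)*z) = z^5 - 3*sqrt(2)*z^4/2 - z^4 - 4*z^3 + 3*sqrt(2)*z^3/2 + 4*z^2 + 6*sqrt(2)*z^2 - 6*sqrt(2)*z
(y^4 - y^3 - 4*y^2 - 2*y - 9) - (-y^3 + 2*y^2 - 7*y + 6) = y^4 - 6*y^2 + 5*y - 15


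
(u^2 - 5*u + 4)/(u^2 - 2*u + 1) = (u - 4)/(u - 1)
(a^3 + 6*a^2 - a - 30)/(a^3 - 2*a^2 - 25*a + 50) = (a + 3)/(a - 5)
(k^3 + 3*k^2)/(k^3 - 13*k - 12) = k^2/(k^2 - 3*k - 4)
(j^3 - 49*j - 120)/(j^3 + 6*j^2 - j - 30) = (j - 8)/(j - 2)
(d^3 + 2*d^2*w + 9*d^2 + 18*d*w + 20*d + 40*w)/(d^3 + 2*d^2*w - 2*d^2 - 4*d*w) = (d^2 + 9*d + 20)/(d*(d - 2))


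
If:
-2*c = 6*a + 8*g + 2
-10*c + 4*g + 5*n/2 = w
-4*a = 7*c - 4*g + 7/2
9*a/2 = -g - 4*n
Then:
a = 256*w/1061 - 2691/2122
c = 1161/2122 - 224*w/1061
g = 2395/4244 - 136*w/1061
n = 1364/1061 - 254*w/1061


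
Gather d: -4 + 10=6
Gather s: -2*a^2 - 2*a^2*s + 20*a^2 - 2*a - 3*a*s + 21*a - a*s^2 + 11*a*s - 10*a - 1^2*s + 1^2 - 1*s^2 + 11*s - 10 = 18*a^2 + 9*a + s^2*(-a - 1) + s*(-2*a^2 + 8*a + 10) - 9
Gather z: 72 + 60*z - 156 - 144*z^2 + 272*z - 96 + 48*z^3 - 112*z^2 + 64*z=48*z^3 - 256*z^2 + 396*z - 180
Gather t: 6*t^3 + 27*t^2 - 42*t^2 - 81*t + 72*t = 6*t^3 - 15*t^2 - 9*t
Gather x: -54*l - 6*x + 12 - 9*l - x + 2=-63*l - 7*x + 14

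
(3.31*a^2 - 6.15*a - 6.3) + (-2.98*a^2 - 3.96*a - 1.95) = 0.33*a^2 - 10.11*a - 8.25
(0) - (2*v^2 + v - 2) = -2*v^2 - v + 2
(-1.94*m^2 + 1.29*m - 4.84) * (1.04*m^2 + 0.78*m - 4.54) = -2.0176*m^4 - 0.1716*m^3 + 4.7802*m^2 - 9.6318*m + 21.9736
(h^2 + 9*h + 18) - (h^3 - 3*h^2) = -h^3 + 4*h^2 + 9*h + 18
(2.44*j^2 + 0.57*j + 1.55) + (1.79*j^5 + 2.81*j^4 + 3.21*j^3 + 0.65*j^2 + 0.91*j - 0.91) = 1.79*j^5 + 2.81*j^4 + 3.21*j^3 + 3.09*j^2 + 1.48*j + 0.64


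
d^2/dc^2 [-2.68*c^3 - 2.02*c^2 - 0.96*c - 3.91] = -16.08*c - 4.04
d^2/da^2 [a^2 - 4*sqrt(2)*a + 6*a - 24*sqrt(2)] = 2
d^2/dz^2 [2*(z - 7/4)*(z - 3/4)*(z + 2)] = 12*z - 2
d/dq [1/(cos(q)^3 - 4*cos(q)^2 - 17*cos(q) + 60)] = (3*cos(q)^2 - 8*cos(q) - 17)*sin(q)/(cos(q)^3 - 4*cos(q)^2 - 17*cos(q) + 60)^2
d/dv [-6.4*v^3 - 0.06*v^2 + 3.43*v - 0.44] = -19.2*v^2 - 0.12*v + 3.43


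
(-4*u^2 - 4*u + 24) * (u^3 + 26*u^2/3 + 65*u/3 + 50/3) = -4*u^5 - 116*u^4/3 - 292*u^3/3 + 164*u^2/3 + 1360*u/3 + 400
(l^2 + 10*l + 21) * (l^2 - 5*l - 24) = l^4 + 5*l^3 - 53*l^2 - 345*l - 504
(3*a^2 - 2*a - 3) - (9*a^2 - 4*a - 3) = -6*a^2 + 2*a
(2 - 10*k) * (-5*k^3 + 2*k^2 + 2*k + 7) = 50*k^4 - 30*k^3 - 16*k^2 - 66*k + 14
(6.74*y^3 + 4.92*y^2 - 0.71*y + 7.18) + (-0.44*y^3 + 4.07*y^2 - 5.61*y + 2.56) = 6.3*y^3 + 8.99*y^2 - 6.32*y + 9.74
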